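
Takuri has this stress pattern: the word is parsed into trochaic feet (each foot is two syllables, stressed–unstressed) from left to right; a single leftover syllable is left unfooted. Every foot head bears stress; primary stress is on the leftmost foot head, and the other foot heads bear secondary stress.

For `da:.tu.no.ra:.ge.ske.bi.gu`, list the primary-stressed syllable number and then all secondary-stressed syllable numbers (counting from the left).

primary 1, secondary 3, 5, 7

Parse left to right into trochaic (ˈσσ) feet: (ˈda:.tu) (ˈno.ra:) (ˈge.ske) (ˈbi.gu).
Foot heads (stressed positions): 1, 3, 5, 7.
End Rule Leftmost: primary stress on the leftmost head = syllable 1.
Secondary stress on 3, 5, 7: ˈda:.tu.ˌno.ra:.ˌge.ske.ˌbi.gu.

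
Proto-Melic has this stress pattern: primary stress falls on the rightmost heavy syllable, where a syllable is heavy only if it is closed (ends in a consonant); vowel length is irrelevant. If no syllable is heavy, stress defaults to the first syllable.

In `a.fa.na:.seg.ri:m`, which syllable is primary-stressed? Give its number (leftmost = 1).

5

Weights: 1 a L, 2 fa L, 3 na: L, 4 seg H, 5 ri:m H.
Heavy syllables in the domain: 4, 5. The rightmost is syllable 5 (ri:m).
Primary stress: syllable 5 → a.fa.na:.seg.ˈri:m.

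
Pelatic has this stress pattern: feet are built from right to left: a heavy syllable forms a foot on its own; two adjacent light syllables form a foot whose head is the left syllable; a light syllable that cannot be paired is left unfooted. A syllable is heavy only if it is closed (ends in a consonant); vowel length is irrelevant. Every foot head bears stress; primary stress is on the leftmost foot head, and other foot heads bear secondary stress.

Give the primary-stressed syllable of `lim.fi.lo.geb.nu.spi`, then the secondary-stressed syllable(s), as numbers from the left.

Weights: 1 lim H, 2 fi L, 3 lo L, 4 geb H, 5 nu L, 6 spi L.
Parse right to left (heavy = foot alone; LL = one foot; stranded L unfooted): (ˈlim) (ˈfi.lo) (ˈgeb) (ˈnu.spi).
Foot heads: 1, 2, 4, 5.
Primary stress on the leftmost head = syllable 1.
Secondary stress on 2, 4, 5: ˈlim.ˌfi.lo.ˌgeb.ˌnu.spi.

primary 1, secondary 2, 4, 5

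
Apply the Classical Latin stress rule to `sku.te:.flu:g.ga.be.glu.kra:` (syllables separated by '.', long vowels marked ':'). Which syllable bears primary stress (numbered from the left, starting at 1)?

Classical Latin: stress the penult if heavy (long vowel or closed), else the antepenult.
Weights: 5 be L, 6 glu L, 7 kra: H.
The penult (syllable 6, glu) is light, so stress falls on the antepenult (syllable 5, be).
Stress on syllable 5: sku.te:.flu:g.ga.ˈbe.glu.kra:.

5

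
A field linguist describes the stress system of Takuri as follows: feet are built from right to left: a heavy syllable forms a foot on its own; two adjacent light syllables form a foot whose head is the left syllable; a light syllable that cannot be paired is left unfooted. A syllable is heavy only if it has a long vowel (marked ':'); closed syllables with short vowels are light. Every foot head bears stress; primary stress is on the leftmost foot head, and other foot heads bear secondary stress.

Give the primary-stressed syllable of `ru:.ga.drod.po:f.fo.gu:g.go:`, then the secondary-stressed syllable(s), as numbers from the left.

primary 1, secondary 2, 4, 6, 7

Weights: 1 ru: H, 2 ga L, 3 drod L, 4 po:f H, 5 fo L, 6 gu:g H, 7 go: H.
Parse right to left (heavy = foot alone; LL = one foot; stranded L unfooted): (ˈru:) (ˈga.drod) (ˈpo:f) fo (ˈgu:g) (ˈgo:).
Foot heads: 1, 2, 4, 6, 7.
Primary stress on the leftmost head = syllable 1.
Secondary stress on 2, 4, 6, 7: ˈru:.ˌga.drod.ˌpo:f.fo.ˌgu:g.ˌgo:.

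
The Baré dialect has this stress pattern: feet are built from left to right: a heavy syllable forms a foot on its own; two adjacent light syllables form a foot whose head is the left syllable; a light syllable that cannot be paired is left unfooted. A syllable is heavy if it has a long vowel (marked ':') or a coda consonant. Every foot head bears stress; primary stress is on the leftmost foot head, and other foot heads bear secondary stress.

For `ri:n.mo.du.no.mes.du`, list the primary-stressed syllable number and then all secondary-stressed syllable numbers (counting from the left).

primary 1, secondary 2, 5

Weights: 1 ri:n H, 2 mo L, 3 du L, 4 no L, 5 mes H, 6 du L.
Parse left to right (heavy = foot alone; LL = one foot; stranded L unfooted): (ˈri:n) (ˈmo.du) no (ˈmes) du.
Foot heads: 1, 2, 5.
Primary stress on the leftmost head = syllable 1.
Secondary stress on 2, 5: ˈri:n.ˌmo.du.no.ˌmes.du.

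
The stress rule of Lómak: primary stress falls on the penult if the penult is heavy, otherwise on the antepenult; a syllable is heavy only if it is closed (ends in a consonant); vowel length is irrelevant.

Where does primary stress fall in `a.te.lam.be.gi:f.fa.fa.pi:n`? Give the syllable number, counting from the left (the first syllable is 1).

Weights: 6 fa L, 7 fa L, 8 pi:n H.
The penult (syllable 7, fa) is light, so stress falls on the antepenult (syllable 6, fa).
Primary stress: syllable 6 → a.te.lam.be.gi:f.ˈfa.fa.pi:n.

6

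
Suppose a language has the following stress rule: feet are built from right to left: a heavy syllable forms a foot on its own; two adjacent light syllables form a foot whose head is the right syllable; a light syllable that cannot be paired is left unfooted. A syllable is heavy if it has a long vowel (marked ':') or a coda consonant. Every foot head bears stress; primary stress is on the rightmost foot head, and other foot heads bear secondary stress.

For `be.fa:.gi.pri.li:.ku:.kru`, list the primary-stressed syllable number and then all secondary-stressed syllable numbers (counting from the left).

primary 6, secondary 2, 4, 5

Weights: 1 be L, 2 fa: H, 3 gi L, 4 pri L, 5 li: H, 6 ku: H, 7 kru L.
Parse right to left (heavy = foot alone; LL = one foot; stranded L unfooted): be (ˈfa:) (gi.ˈpri) (ˈli:) (ˈku:) kru.
Foot heads: 2, 4, 5, 6.
Primary stress on the rightmost head = syllable 6.
Secondary stress on 2, 4, 5: be.ˌfa:.gi.ˌpri.ˌli:.ˈku:.kru.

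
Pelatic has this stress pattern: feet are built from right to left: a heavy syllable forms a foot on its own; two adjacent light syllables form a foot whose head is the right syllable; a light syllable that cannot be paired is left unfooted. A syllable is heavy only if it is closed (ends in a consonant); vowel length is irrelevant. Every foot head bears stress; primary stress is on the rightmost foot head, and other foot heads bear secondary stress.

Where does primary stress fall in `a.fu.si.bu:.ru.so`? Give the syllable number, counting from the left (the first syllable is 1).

Weights: 1 a L, 2 fu L, 3 si L, 4 bu: L, 5 ru L, 6 so L.
Parse right to left (heavy = foot alone; LL = one foot; stranded L unfooted): (a.ˈfu) (si.ˈbu:) (ru.ˈso).
Foot heads: 2, 4, 6.
Primary stress on the rightmost head = syllable 6.
Primary stress: syllable 6 → a.fu.si.bu:.ru.ˈso.

6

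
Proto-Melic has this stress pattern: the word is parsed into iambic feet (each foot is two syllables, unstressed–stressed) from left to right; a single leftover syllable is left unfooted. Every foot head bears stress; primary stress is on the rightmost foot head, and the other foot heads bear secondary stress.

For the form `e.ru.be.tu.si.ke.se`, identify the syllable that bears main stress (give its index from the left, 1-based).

Parse left to right into iambic (σˈσ) feet: (e.ˈru) (be.ˈtu) (si.ˈke) se. Syllable 7 is left unfooted.
Foot heads (stressed positions): 2, 4, 6.
End Rule Rightmost: primary stress on the rightmost head = syllable 6.
Primary stress: syllable 6 → e.ru.be.tu.si.ˈke.se.

6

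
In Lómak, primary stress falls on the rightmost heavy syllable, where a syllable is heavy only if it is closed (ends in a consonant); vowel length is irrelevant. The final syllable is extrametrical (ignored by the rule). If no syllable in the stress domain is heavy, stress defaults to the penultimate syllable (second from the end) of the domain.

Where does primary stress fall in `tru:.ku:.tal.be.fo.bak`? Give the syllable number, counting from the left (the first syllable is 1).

The final syllable (6, bak) is extrametrical; the stress domain is syllables 1–5.
Weights: 1 tru: L, 2 ku: L, 3 tal H, 4 be L, 5 fo L.
Heavy syllables in the domain: 3. The rightmost is syllable 3 (tal).
Primary stress: syllable 3 → tru:.ku:.ˈtal.be.fo.bak.

3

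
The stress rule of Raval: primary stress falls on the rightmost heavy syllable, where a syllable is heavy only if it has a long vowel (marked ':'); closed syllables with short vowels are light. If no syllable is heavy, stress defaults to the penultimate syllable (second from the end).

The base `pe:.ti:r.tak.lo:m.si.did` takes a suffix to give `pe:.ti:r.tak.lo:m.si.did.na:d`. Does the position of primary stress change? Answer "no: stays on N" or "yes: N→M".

yes: 4→7

Base `pe:.ti:r.tak.lo:m.si.did` (6 syllables):
  Weights: 1 pe: H, 2 ti:r H, 3 tak L, 4 lo:m H, 5 si L, 6 did L.
  Heavy syllables in the domain: 1, 2, 4. The rightmost is syllable 4 (lo:m).
  → primary stress on syllable 4.
Suffixed `pe:.ti:r.tak.lo:m.si.did.na:d` (7 syllables):
  Weights: 1 pe: H, 2 ti:r H, 3 tak L, 4 lo:m H, 5 si L, 6 did L, 7 na:d H.
  Heavy syllables in the domain: 1, 2, 4, 7. The rightmost is syllable 7 (na:d).
  → primary stress on syllable 7.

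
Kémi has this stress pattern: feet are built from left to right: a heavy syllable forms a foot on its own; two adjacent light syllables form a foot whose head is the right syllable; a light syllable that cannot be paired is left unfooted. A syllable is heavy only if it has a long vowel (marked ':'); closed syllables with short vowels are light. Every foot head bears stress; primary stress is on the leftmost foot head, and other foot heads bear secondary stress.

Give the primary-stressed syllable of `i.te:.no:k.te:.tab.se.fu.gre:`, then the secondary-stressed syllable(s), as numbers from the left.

primary 2, secondary 3, 4, 6, 8

Weights: 1 i L, 2 te: H, 3 no:k H, 4 te: H, 5 tab L, 6 se L, 7 fu L, 8 gre: H.
Parse left to right (heavy = foot alone; LL = one foot; stranded L unfooted): i (ˈte:) (ˈno:k) (ˈte:) (tab.ˈse) fu (ˈgre:).
Foot heads: 2, 3, 4, 6, 8.
Primary stress on the leftmost head = syllable 2.
Secondary stress on 3, 4, 6, 8: i.ˈte:.ˌno:k.ˌte:.tab.ˌse.fu.ˌgre:.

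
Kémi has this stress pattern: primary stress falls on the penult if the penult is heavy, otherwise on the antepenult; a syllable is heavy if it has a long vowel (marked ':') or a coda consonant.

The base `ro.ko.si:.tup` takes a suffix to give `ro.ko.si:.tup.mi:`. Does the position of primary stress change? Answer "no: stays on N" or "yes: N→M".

yes: 3→4

Base `ro.ko.si:.tup` (4 syllables):
  Weights: 2 ko L, 3 si: H, 4 tup H.
  The penult (syllable 3, si:) is heavy, so it takes stress.
  → primary stress on syllable 3.
Suffixed `ro.ko.si:.tup.mi:` (5 syllables):
  Weights: 3 si: H, 4 tup H, 5 mi: H.
  The penult (syllable 4, tup) is heavy, so it takes stress.
  → primary stress on syllable 4.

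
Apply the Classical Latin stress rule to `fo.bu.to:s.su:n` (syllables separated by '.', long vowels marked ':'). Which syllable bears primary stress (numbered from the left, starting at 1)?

3

Classical Latin: stress the penult if heavy (long vowel or closed), else the antepenult.
Weights: 2 bu L, 3 to:s H, 4 su:n H.
The penult (syllable 3, to:s) is heavy, so it takes stress.
Stress on syllable 3: fo.bu.ˈto:s.su:n.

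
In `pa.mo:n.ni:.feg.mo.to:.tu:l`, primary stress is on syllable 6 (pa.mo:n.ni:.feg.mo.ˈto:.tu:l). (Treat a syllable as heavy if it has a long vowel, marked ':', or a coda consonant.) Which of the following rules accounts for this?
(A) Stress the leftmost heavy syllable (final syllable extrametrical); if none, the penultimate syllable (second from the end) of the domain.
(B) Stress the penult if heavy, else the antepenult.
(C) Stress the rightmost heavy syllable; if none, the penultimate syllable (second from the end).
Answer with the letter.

Rule A → syllable 2 (observed: 6).
Rule B → syllable 6 ✓.
Rule C → syllable 7 (observed: 6).

B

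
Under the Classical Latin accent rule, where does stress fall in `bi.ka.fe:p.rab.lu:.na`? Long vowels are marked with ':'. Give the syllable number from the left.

5

Classical Latin: stress the penult if heavy (long vowel or closed), else the antepenult.
Weights: 4 rab H, 5 lu: H, 6 na L.
The penult (syllable 5, lu:) is heavy, so it takes stress.
Stress on syllable 5: bi.ka.fe:p.rab.ˈlu:.na.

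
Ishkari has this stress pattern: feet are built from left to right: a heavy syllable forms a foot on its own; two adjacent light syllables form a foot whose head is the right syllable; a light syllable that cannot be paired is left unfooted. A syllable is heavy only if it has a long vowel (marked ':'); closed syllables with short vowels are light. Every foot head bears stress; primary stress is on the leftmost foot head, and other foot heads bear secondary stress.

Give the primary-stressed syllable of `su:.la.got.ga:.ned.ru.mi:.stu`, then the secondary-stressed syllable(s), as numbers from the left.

primary 1, secondary 3, 4, 6, 7

Weights: 1 su: H, 2 la L, 3 got L, 4 ga: H, 5 ned L, 6 ru L, 7 mi: H, 8 stu L.
Parse left to right (heavy = foot alone; LL = one foot; stranded L unfooted): (ˈsu:) (la.ˈgot) (ˈga:) (ned.ˈru) (ˈmi:) stu.
Foot heads: 1, 3, 4, 6, 7.
Primary stress on the leftmost head = syllable 1.
Secondary stress on 3, 4, 6, 7: ˈsu:.la.ˌgot.ˌga:.ned.ˌru.ˌmi:.stu.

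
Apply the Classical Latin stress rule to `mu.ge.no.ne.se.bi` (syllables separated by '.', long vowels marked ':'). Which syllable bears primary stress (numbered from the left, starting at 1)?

Classical Latin: stress the penult if heavy (long vowel or closed), else the antepenult.
Weights: 4 ne L, 5 se L, 6 bi L.
The penult (syllable 5, se) is light, so stress falls on the antepenult (syllable 4, ne).
Stress on syllable 4: mu.ge.no.ˈne.se.bi.

4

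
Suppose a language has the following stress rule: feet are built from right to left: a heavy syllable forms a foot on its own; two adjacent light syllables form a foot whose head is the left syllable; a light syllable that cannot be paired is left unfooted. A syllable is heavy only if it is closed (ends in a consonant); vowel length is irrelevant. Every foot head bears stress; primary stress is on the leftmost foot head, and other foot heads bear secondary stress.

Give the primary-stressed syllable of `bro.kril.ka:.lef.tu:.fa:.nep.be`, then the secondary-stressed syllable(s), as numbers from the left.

primary 2, secondary 4, 5, 7

Weights: 1 bro L, 2 kril H, 3 ka: L, 4 lef H, 5 tu: L, 6 fa: L, 7 nep H, 8 be L.
Parse right to left (heavy = foot alone; LL = one foot; stranded L unfooted): bro (ˈkril) ka: (ˈlef) (ˈtu:.fa:) (ˈnep) be.
Foot heads: 2, 4, 5, 7.
Primary stress on the leftmost head = syllable 2.
Secondary stress on 4, 5, 7: bro.ˈkril.ka:.ˌlef.ˌtu:.fa:.ˌnep.be.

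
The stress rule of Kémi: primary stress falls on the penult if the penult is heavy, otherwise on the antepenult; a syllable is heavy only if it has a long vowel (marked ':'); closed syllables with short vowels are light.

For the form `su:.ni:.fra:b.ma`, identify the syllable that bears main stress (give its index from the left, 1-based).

Weights: 2 ni: H, 3 fra:b H, 4 ma L.
The penult (syllable 3, fra:b) is heavy, so it takes stress.
Primary stress: syllable 3 → su:.ni:.ˈfra:b.ma.

3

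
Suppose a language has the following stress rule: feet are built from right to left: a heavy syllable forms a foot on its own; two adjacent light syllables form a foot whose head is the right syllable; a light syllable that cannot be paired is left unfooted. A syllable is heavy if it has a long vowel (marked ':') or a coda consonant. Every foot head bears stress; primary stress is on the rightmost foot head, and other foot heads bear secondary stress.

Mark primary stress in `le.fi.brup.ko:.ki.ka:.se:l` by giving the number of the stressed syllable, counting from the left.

Weights: 1 le L, 2 fi L, 3 brup H, 4 ko: H, 5 ki L, 6 ka: H, 7 se:l H.
Parse right to left (heavy = foot alone; LL = one foot; stranded L unfooted): (le.ˈfi) (ˈbrup) (ˈko:) ki (ˈka:) (ˈse:l).
Foot heads: 2, 3, 4, 6, 7.
Primary stress on the rightmost head = syllable 7.
Primary stress: syllable 7 → le.fi.brup.ko:.ki.ka:.ˈse:l.

7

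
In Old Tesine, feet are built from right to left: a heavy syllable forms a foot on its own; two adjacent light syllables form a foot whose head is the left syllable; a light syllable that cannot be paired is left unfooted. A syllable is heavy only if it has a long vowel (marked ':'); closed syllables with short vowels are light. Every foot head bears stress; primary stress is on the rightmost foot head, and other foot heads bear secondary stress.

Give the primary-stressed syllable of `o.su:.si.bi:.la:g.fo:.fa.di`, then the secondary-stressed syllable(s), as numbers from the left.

primary 7, secondary 2, 4, 5, 6

Weights: 1 o L, 2 su: H, 3 si L, 4 bi: H, 5 la:g H, 6 fo: H, 7 fa L, 8 di L.
Parse right to left (heavy = foot alone; LL = one foot; stranded L unfooted): o (ˈsu:) si (ˈbi:) (ˈla:g) (ˈfo:) (ˈfa.di).
Foot heads: 2, 4, 5, 6, 7.
Primary stress on the rightmost head = syllable 7.
Secondary stress on 2, 4, 5, 6: o.ˌsu:.si.ˌbi:.ˌla:g.ˌfo:.ˈfa.di.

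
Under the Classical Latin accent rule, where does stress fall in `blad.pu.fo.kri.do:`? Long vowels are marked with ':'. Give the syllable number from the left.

3

Classical Latin: stress the penult if heavy (long vowel or closed), else the antepenult.
Weights: 3 fo L, 4 kri L, 5 do: H.
The penult (syllable 4, kri) is light, so stress falls on the antepenult (syllable 3, fo).
Stress on syllable 3: blad.pu.ˈfo.kri.do:.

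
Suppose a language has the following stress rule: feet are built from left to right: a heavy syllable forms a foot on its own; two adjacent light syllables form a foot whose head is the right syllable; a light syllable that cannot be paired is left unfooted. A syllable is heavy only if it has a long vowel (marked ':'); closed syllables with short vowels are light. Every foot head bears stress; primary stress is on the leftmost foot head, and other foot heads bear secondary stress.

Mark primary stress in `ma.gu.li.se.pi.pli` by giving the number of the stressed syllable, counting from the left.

Weights: 1 ma L, 2 gu L, 3 li L, 4 se L, 5 pi L, 6 pli L.
Parse left to right (heavy = foot alone; LL = one foot; stranded L unfooted): (ma.ˈgu) (li.ˈse) (pi.ˈpli).
Foot heads: 2, 4, 6.
Primary stress on the leftmost head = syllable 2.
Primary stress: syllable 2 → ma.ˈgu.li.se.pi.pli.

2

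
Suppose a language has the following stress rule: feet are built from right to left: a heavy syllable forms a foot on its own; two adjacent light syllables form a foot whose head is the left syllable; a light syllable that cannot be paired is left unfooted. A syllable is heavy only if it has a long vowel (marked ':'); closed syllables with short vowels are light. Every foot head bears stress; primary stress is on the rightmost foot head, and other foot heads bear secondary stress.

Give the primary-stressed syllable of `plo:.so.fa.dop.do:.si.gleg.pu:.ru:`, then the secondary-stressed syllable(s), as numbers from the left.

primary 9, secondary 1, 3, 5, 6, 8

Weights: 1 plo: H, 2 so L, 3 fa L, 4 dop L, 5 do: H, 6 si L, 7 gleg L, 8 pu: H, 9 ru: H.
Parse right to left (heavy = foot alone; LL = one foot; stranded L unfooted): (ˈplo:) so (ˈfa.dop) (ˈdo:) (ˈsi.gleg) (ˈpu:) (ˈru:).
Foot heads: 1, 3, 5, 6, 8, 9.
Primary stress on the rightmost head = syllable 9.
Secondary stress on 1, 3, 5, 6, 8: ˌplo:.so.ˌfa.dop.ˌdo:.ˌsi.gleg.ˌpu:.ˈru:.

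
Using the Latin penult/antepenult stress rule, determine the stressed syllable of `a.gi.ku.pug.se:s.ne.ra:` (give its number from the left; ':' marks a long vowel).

5

Classical Latin: stress the penult if heavy (long vowel or closed), else the antepenult.
Weights: 5 se:s H, 6 ne L, 7 ra: H.
The penult (syllable 6, ne) is light, so stress falls on the antepenult (syllable 5, se:s).
Stress on syllable 5: a.gi.ku.pug.ˈse:s.ne.ra:.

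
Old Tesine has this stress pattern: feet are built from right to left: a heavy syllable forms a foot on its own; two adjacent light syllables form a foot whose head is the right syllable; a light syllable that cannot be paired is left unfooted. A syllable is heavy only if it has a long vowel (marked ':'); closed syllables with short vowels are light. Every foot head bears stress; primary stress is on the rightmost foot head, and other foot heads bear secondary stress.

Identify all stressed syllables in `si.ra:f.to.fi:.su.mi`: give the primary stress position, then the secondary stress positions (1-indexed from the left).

Weights: 1 si L, 2 ra:f H, 3 to L, 4 fi: H, 5 su L, 6 mi L.
Parse right to left (heavy = foot alone; LL = one foot; stranded L unfooted): si (ˈra:f) to (ˈfi:) (su.ˈmi).
Foot heads: 2, 4, 6.
Primary stress on the rightmost head = syllable 6.
Secondary stress on 2, 4: si.ˌra:f.to.ˌfi:.su.ˈmi.

primary 6, secondary 2, 4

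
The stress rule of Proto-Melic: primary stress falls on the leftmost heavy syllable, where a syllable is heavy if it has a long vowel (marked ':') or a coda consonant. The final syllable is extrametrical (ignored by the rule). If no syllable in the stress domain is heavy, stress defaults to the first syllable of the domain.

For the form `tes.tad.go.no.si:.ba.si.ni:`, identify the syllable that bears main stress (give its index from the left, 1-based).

1

The final syllable (8, ni:) is extrametrical; the stress domain is syllables 1–7.
Weights: 1 tes H, 2 tad H, 3 go L, 4 no L, 5 si: H, 6 ba L, 7 si L.
Heavy syllables in the domain: 1, 2, 5. The leftmost is syllable 1 (tes).
Primary stress: syllable 1 → ˈtes.tad.go.no.si:.ba.si.ni:.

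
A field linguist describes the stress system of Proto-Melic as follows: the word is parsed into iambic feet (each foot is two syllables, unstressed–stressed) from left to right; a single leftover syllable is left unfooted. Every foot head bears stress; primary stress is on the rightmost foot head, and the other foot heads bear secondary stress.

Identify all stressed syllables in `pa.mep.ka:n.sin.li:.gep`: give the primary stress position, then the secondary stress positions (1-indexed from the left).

primary 6, secondary 2, 4

Parse left to right into iambic (σˈσ) feet: (pa.ˈmep) (ka:n.ˈsin) (li:.ˈgep).
Foot heads (stressed positions): 2, 4, 6.
End Rule Rightmost: primary stress on the rightmost head = syllable 6.
Secondary stress on 2, 4: pa.ˌmep.ka:n.ˌsin.li:.ˈgep.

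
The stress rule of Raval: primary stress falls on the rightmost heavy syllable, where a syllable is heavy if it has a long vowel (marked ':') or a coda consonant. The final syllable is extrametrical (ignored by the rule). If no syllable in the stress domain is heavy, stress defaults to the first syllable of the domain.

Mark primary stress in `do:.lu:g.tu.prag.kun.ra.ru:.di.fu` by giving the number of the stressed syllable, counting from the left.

The final syllable (9, fu) is extrametrical; the stress domain is syllables 1–8.
Weights: 1 do: H, 2 lu:g H, 3 tu L, 4 prag H, 5 kun H, 6 ra L, 7 ru: H, 8 di L.
Heavy syllables in the domain: 1, 2, 4, 5, 7. The rightmost is syllable 7 (ru:).
Primary stress: syllable 7 → do:.lu:g.tu.prag.kun.ra.ˈru:.di.fu.

7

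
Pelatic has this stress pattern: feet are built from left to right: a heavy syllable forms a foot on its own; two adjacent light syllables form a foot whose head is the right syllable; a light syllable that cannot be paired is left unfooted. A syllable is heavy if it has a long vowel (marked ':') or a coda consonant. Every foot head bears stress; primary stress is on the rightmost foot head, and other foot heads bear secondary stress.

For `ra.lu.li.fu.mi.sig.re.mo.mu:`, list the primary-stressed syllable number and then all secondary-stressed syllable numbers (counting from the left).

Weights: 1 ra L, 2 lu L, 3 li L, 4 fu L, 5 mi L, 6 sig H, 7 re L, 8 mo L, 9 mu: H.
Parse left to right (heavy = foot alone; LL = one foot; stranded L unfooted): (ra.ˈlu) (li.ˈfu) mi (ˈsig) (re.ˈmo) (ˈmu:).
Foot heads: 2, 4, 6, 8, 9.
Primary stress on the rightmost head = syllable 9.
Secondary stress on 2, 4, 6, 8: ra.ˌlu.li.ˌfu.mi.ˌsig.re.ˌmo.ˈmu:.

primary 9, secondary 2, 4, 6, 8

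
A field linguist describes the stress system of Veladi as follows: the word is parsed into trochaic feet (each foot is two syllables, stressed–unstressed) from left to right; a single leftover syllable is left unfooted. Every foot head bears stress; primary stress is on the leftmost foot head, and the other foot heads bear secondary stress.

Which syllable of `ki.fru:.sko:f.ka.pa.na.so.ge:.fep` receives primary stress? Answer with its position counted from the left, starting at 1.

Parse left to right into trochaic (ˈσσ) feet: (ˈki.fru:) (ˈsko:f.ka) (ˈpa.na) (ˈso.ge:) fep. Syllable 9 is left unfooted.
Foot heads (stressed positions): 1, 3, 5, 7.
End Rule Leftmost: primary stress on the leftmost head = syllable 1.
Primary stress: syllable 1 → ˈki.fru:.sko:f.ka.pa.na.so.ge:.fep.

1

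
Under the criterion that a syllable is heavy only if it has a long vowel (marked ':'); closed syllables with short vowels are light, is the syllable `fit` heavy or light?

`fit`: short vowel, closed (coda /t/). Short vowel → light.

light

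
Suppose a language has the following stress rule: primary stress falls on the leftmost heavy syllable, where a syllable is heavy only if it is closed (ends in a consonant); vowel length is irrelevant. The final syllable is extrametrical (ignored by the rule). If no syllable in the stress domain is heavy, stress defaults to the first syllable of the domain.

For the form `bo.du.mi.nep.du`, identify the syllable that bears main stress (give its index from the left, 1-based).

4

The final syllable (5, du) is extrametrical; the stress domain is syllables 1–4.
Weights: 1 bo L, 2 du L, 3 mi L, 4 nep H.
Heavy syllables in the domain: 4. The leftmost is syllable 4 (nep).
Primary stress: syllable 4 → bo.du.mi.ˈnep.du.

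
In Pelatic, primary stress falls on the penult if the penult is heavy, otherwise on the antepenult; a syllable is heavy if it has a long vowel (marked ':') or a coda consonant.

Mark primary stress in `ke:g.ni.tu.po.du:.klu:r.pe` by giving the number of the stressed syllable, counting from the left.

6

Weights: 5 du: H, 6 klu:r H, 7 pe L.
The penult (syllable 6, klu:r) is heavy, so it takes stress.
Primary stress: syllable 6 → ke:g.ni.tu.po.du:.ˈklu:r.pe.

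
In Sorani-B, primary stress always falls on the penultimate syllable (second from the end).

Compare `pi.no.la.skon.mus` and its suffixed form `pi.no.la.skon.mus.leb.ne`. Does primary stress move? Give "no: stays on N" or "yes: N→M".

yes: 4→6

Base `pi.no.la.skon.mus` (5 syllables):
  The word has 5 syllables; the penultimate syllable (second from the end) is syllable 4 (skon).
  → primary stress on syllable 4.
Suffixed `pi.no.la.skon.mus.leb.ne` (7 syllables):
  The word has 7 syllables; the penultimate syllable (second from the end) is syllable 6 (leb).
  → primary stress on syllable 6.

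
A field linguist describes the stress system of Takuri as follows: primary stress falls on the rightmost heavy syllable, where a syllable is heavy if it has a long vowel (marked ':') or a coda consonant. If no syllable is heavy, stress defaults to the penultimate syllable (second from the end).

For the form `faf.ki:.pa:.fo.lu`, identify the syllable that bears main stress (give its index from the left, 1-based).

3

Weights: 1 faf H, 2 ki: H, 3 pa: H, 4 fo L, 5 lu L.
Heavy syllables in the domain: 1, 2, 3. The rightmost is syllable 3 (pa:).
Primary stress: syllable 3 → faf.ki:.ˈpa:.fo.lu.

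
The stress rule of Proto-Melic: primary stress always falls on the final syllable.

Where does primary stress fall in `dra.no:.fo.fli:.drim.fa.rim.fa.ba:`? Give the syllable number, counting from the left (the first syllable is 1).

9

The word has 9 syllables; the final syllable is syllable 9 (ba:).
Primary stress: syllable 9 → dra.no:.fo.fli:.drim.fa.rim.fa.ˈba:.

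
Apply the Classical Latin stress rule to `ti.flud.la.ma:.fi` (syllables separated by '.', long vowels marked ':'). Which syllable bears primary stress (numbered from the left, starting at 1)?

4

Classical Latin: stress the penult if heavy (long vowel or closed), else the antepenult.
Weights: 3 la L, 4 ma: H, 5 fi L.
The penult (syllable 4, ma:) is heavy, so it takes stress.
Stress on syllable 4: ti.flud.la.ˈma:.fi.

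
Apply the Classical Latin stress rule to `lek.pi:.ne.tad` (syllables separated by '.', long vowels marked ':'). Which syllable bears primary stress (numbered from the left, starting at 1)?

2

Classical Latin: stress the penult if heavy (long vowel or closed), else the antepenult.
Weights: 2 pi: H, 3 ne L, 4 tad H.
The penult (syllable 3, ne) is light, so stress falls on the antepenult (syllable 2, pi:).
Stress on syllable 2: lek.ˈpi:.ne.tad.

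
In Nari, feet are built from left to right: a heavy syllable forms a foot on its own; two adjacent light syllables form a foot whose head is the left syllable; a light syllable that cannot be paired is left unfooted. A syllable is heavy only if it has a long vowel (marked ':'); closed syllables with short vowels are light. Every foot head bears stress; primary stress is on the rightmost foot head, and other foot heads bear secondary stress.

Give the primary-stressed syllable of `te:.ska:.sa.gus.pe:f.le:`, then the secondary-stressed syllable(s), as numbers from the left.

primary 6, secondary 1, 2, 3, 5

Weights: 1 te: H, 2 ska: H, 3 sa L, 4 gus L, 5 pe:f H, 6 le: H.
Parse left to right (heavy = foot alone; LL = one foot; stranded L unfooted): (ˈte:) (ˈska:) (ˈsa.gus) (ˈpe:f) (ˈle:).
Foot heads: 1, 2, 3, 5, 6.
Primary stress on the rightmost head = syllable 6.
Secondary stress on 1, 2, 3, 5: ˌte:.ˌska:.ˌsa.gus.ˌpe:f.ˈle:.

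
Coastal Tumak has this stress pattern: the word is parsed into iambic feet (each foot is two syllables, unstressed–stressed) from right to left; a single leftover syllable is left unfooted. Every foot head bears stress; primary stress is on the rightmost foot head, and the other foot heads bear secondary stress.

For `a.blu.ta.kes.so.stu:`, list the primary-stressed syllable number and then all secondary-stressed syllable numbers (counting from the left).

Parse right to left into iambic (σˈσ) feet: (a.ˈblu) (ta.ˈkes) (so.ˈstu:).
Foot heads (stressed positions): 2, 4, 6.
End Rule Rightmost: primary stress on the rightmost head = syllable 6.
Secondary stress on 2, 4: a.ˌblu.ta.ˌkes.so.ˈstu:.

primary 6, secondary 2, 4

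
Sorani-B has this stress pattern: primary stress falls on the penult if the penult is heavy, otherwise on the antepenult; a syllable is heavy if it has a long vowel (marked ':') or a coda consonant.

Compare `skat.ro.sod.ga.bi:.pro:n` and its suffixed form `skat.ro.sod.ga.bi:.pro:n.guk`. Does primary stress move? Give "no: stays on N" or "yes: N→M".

Base `skat.ro.sod.ga.bi:.pro:n` (6 syllables):
  Weights: 4 ga L, 5 bi: H, 6 pro:n H.
  The penult (syllable 5, bi:) is heavy, so it takes stress.
  → primary stress on syllable 5.
Suffixed `skat.ro.sod.ga.bi:.pro:n.guk` (7 syllables):
  Weights: 5 bi: H, 6 pro:n H, 7 guk H.
  The penult (syllable 6, pro:n) is heavy, so it takes stress.
  → primary stress on syllable 6.

yes: 5→6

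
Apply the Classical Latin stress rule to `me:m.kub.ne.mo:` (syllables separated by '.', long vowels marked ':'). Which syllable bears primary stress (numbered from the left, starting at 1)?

2

Classical Latin: stress the penult if heavy (long vowel or closed), else the antepenult.
Weights: 2 kub H, 3 ne L, 4 mo: H.
The penult (syllable 3, ne) is light, so stress falls on the antepenult (syllable 2, kub).
Stress on syllable 2: me:m.ˈkub.ne.mo:.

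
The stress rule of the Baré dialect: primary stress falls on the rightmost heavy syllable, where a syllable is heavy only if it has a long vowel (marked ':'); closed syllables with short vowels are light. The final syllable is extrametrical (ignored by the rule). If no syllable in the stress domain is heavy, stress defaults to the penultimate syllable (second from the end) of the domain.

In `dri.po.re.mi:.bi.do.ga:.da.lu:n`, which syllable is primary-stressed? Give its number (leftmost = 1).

The final syllable (9, lu:n) is extrametrical; the stress domain is syllables 1–8.
Weights: 1 dri L, 2 po L, 3 re L, 4 mi: H, 5 bi L, 6 do L, 7 ga: H, 8 da L.
Heavy syllables in the domain: 4, 7. The rightmost is syllable 7 (ga:).
Primary stress: syllable 7 → dri.po.re.mi:.bi.do.ˈga:.da.lu:n.

7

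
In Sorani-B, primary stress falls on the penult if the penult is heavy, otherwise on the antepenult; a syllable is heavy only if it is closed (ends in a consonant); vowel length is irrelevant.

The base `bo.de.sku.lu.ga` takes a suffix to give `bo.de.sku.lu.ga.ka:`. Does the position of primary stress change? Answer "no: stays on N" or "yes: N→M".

yes: 3→4

Base `bo.de.sku.lu.ga` (5 syllables):
  Weights: 3 sku L, 4 lu L, 5 ga L.
  The penult (syllable 4, lu) is light, so stress falls on the antepenult (syllable 3, sku).
  → primary stress on syllable 3.
Suffixed `bo.de.sku.lu.ga.ka:` (6 syllables):
  Weights: 4 lu L, 5 ga L, 6 ka: L.
  The penult (syllable 5, ga) is light, so stress falls on the antepenult (syllable 4, lu).
  → primary stress on syllable 4.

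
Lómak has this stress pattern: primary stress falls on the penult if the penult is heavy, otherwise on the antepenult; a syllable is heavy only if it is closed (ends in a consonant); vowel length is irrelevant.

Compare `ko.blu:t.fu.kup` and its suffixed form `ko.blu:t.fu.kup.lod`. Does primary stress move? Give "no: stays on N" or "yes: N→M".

yes: 2→4

Base `ko.blu:t.fu.kup` (4 syllables):
  Weights: 2 blu:t H, 3 fu L, 4 kup H.
  The penult (syllable 3, fu) is light, so stress falls on the antepenult (syllable 2, blu:t).
  → primary stress on syllable 2.
Suffixed `ko.blu:t.fu.kup.lod` (5 syllables):
  Weights: 3 fu L, 4 kup H, 5 lod H.
  The penult (syllable 4, kup) is heavy, so it takes stress.
  → primary stress on syllable 4.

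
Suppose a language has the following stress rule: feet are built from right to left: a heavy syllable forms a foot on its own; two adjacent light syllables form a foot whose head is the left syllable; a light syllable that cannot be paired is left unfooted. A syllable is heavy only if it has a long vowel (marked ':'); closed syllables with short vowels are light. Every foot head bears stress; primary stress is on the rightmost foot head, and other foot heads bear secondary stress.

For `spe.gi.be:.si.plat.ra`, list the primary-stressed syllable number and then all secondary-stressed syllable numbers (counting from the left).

Weights: 1 spe L, 2 gi L, 3 be: H, 4 si L, 5 plat L, 6 ra L.
Parse right to left (heavy = foot alone; LL = one foot; stranded L unfooted): (ˈspe.gi) (ˈbe:) si (ˈplat.ra).
Foot heads: 1, 3, 5.
Primary stress on the rightmost head = syllable 5.
Secondary stress on 1, 3: ˌspe.gi.ˌbe:.si.ˈplat.ra.

primary 5, secondary 1, 3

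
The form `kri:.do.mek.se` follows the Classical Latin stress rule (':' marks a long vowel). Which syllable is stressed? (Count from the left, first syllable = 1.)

3

Classical Latin: stress the penult if heavy (long vowel or closed), else the antepenult.
Weights: 2 do L, 3 mek H, 4 se L.
The penult (syllable 3, mek) is heavy, so it takes stress.
Stress on syllable 3: kri:.do.ˈmek.se.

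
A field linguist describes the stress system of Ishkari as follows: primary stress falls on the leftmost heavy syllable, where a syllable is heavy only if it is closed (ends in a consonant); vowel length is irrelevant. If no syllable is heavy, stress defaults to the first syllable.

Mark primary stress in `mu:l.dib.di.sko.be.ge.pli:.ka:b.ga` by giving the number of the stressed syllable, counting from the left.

1

Weights: 1 mu:l H, 2 dib H, 3 di L, 4 sko L, 5 be L, 6 ge L, 7 pli: L, 8 ka:b H, 9 ga L.
Heavy syllables in the domain: 1, 2, 8. The leftmost is syllable 1 (mu:l).
Primary stress: syllable 1 → ˈmu:l.dib.di.sko.be.ge.pli:.ka:b.ga.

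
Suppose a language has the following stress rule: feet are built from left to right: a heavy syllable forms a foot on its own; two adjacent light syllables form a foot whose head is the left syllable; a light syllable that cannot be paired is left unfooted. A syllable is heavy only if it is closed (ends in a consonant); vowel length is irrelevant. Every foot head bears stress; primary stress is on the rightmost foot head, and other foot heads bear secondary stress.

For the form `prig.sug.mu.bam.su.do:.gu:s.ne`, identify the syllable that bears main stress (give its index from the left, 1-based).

Weights: 1 prig H, 2 sug H, 3 mu L, 4 bam H, 5 su L, 6 do: L, 7 gu:s H, 8 ne L.
Parse left to right (heavy = foot alone; LL = one foot; stranded L unfooted): (ˈprig) (ˈsug) mu (ˈbam) (ˈsu.do:) (ˈgu:s) ne.
Foot heads: 1, 2, 4, 5, 7.
Primary stress on the rightmost head = syllable 7.
Primary stress: syllable 7 → prig.sug.mu.bam.su.do:.ˈgu:s.ne.

7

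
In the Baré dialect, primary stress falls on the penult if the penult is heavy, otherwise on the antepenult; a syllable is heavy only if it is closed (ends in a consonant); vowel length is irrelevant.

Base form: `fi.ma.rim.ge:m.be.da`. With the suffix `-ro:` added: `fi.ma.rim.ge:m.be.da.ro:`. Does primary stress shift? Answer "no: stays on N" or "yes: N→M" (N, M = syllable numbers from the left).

yes: 4→5

Base `fi.ma.rim.ge:m.be.da` (6 syllables):
  Weights: 4 ge:m H, 5 be L, 6 da L.
  The penult (syllable 5, be) is light, so stress falls on the antepenult (syllable 4, ge:m).
  → primary stress on syllable 4.
Suffixed `fi.ma.rim.ge:m.be.da.ro:` (7 syllables):
  Weights: 5 be L, 6 da L, 7 ro: L.
  The penult (syllable 6, da) is light, so stress falls on the antepenult (syllable 5, be).
  → primary stress on syllable 5.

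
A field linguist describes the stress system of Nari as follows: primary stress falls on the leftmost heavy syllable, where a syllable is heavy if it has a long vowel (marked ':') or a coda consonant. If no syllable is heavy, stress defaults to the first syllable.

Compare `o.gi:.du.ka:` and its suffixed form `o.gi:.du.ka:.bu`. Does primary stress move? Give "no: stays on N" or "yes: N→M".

Base `o.gi:.du.ka:` (4 syllables):
  Weights: 1 o L, 2 gi: H, 3 du L, 4 ka: H.
  Heavy syllables in the domain: 2, 4. The leftmost is syllable 2 (gi:).
  → primary stress on syllable 2.
Suffixed `o.gi:.du.ka:.bu` (5 syllables):
  Weights: 1 o L, 2 gi: H, 3 du L, 4 ka: H, 5 bu L.
  Heavy syllables in the domain: 2, 4. The leftmost is syllable 2 (gi:).
  → primary stress on syllable 2.

no: stays on 2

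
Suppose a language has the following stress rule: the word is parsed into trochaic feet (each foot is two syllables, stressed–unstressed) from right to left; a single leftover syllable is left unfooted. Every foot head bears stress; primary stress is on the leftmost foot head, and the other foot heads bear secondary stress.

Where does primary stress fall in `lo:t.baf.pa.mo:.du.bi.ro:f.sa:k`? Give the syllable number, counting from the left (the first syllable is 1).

Parse right to left into trochaic (ˈσσ) feet: (ˈlo:t.baf) (ˈpa.mo:) (ˈdu.bi) (ˈro:f.sa:k).
Foot heads (stressed positions): 1, 3, 5, 7.
End Rule Leftmost: primary stress on the leftmost head = syllable 1.
Primary stress: syllable 1 → ˈlo:t.baf.pa.mo:.du.bi.ro:f.sa:k.

1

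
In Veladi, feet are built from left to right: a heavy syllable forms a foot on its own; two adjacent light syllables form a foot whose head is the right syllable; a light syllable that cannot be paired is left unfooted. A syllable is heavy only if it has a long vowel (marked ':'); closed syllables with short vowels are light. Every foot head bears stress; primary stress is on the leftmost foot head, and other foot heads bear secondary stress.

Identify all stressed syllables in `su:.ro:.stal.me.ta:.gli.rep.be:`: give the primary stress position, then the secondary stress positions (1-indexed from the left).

primary 1, secondary 2, 4, 5, 7, 8

Weights: 1 su: H, 2 ro: H, 3 stal L, 4 me L, 5 ta: H, 6 gli L, 7 rep L, 8 be: H.
Parse left to right (heavy = foot alone; LL = one foot; stranded L unfooted): (ˈsu:) (ˈro:) (stal.ˈme) (ˈta:) (gli.ˈrep) (ˈbe:).
Foot heads: 1, 2, 4, 5, 7, 8.
Primary stress on the leftmost head = syllable 1.
Secondary stress on 2, 4, 5, 7, 8: ˈsu:.ˌro:.stal.ˌme.ˌta:.gli.ˌrep.ˌbe:.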